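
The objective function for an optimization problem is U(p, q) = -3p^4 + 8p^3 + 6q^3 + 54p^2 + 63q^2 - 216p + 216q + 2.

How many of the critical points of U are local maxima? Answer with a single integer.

U separates as a function of p plus a function of q, so ∇U=0 decouples.
∂U/∂p = -12(p - 3)(p - 2)(p + 3) = 0 at p ∈ {-3, 2, 3}; ∂U/∂q = 18(q + 3)(q + 4) = 0 at q ∈ {-4, -3}.
The Hessian is diagonal: diag(U_pp, U_qq). Second derivatives: U_pp(-3)=-360, U_pp(2)=60, U_pp(3)=-72; U_qq(-4)=-18, U_qq(-3)=18.
Local maxima occur where both diagonal entries negative: (-3, -4), (3, -4). Count: 2.

2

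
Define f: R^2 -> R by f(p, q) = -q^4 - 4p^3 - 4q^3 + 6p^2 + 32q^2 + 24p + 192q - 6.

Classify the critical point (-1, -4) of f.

The mixed partial ∂²f/∂p∂q is 0, so the Hessian at any point is diag(f_pp, f_qq) = diag(12(-2p + 1), 4(-3q^2 - 6q + 16)).
At (-1, -4): H = diag(36, -32).
The eigenvalues have opposite signs, so H is indefinite: a saddle point.

saddle point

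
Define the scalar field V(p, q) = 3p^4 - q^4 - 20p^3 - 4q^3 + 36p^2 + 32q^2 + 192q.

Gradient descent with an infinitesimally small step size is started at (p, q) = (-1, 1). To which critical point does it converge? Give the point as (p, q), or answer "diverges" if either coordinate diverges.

V is separable, so gradient descent decouples: p follows -∂V/∂p, q follows -∂V/∂q.
∂V/∂p = 12p(p - 3)(p - 2); at p=-1 this is -144, so p increases.
∂V/∂q = -4(q - 4)(q + 3)(q + 4); at q=1 this is 240, so q decreases.
p converges to its nearest critical value 0 (a local min of the p-part); q converges to -3. The iterate converges to (0, -3).

(0, -3)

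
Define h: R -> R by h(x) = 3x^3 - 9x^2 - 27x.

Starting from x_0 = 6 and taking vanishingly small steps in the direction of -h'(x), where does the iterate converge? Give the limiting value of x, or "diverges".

h'(x) = 9(x - 3)(x + 1), so h'(6) = 189.
Gradient descent moves in the -h' direction, i.e. x is decreasing.
The nearest critical point in that direction is x = 3, where h'' = 36 > 0 (a local minimum). The iterate converges there.

3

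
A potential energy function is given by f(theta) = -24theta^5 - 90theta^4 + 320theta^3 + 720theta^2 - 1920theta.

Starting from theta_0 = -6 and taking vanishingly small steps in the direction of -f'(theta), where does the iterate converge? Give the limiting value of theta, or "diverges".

f'(theta) = -120(theta - 2)(theta - 1)(theta + 2)(theta + 4), so f'(-6) = -53760.
Gradient descent moves in the -f' direction, i.e. theta is increasing.
The nearest critical point in that direction is theta = -4, where f'' = 7200 > 0 (a local minimum). The iterate converges there.

-4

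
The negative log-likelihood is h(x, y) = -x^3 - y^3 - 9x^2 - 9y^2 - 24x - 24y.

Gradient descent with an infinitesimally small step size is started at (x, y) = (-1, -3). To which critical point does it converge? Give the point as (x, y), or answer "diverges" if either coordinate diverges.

diverges

h is separable, so gradient descent decouples: x follows -∂h/∂x, y follows -∂h/∂y.
∂h/∂x = -3(x + 2)(x + 4); at x=-1 this is -9, so x increases.
∂h/∂y = -3(y + 2)(y + 4); at y=-3 this is 3, so y decreases.
The x-coordinate has no critical point in that direction and runs off to infinity.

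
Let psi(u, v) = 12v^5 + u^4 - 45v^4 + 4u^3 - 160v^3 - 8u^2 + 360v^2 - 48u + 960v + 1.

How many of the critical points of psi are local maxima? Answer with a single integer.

2

psi separates as a function of u plus a function of v, so ∇psi=0 decouples.
∂psi/∂u = 4(u - 2)(u + 2)(u + 3) = 0 at u ∈ {-3, -2, 2}; ∂psi/∂v = 60(v - 4)(v - 2)(v + 1)(v + 2) = 0 at v ∈ {-2, -1, 2, 4}.
The Hessian is diagonal: diag(psi_uu, psi_vv). Second derivatives: psi_uu(-3)=20, psi_uu(-2)=-16, psi_uu(2)=80; psi_vv(-2)=-1440, psi_vv(-1)=900, psi_vv(2)=-1440, psi_vv(4)=3600.
Local maxima occur where both diagonal entries negative: (-2, -2), (-2, 2). Count: 2.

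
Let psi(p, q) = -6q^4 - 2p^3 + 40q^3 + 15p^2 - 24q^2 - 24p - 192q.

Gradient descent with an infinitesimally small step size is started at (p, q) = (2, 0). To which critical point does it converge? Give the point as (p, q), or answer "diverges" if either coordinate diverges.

psi is separable, so gradient descent decouples: p follows -∂psi/∂p, q follows -∂psi/∂q.
∂psi/∂p = -6(p - 4)(p - 1); at p=2 this is 12, so p decreases.
∂psi/∂q = -24(q - 4)(q - 2)(q + 1); at q=0 this is -192, so q increases.
p converges to its nearest critical value 1 (a local min of the p-part); q converges to 2. The iterate converges to (1, 2).

(1, 2)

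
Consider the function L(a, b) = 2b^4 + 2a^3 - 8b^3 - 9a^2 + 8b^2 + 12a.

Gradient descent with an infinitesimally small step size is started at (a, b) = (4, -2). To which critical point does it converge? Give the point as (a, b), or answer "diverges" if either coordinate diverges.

L is separable, so gradient descent decouples: a follows -∂L/∂a, b follows -∂L/∂b.
∂L/∂a = 6(a - 2)(a - 1); at a=4 this is 36, so a decreases.
∂L/∂b = 8b(b - 2)(b - 1); at b=-2 this is -192, so b increases.
a converges to its nearest critical value 2 (a local min of the a-part); b converges to 0. The iterate converges to (2, 0).

(2, 0)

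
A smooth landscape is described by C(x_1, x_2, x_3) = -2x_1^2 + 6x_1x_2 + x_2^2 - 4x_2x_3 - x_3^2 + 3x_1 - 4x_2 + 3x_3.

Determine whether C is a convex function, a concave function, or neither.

neither

C is quadratic, so its Hessian is the constant matrix H = [[-4, 6, 0], [6, 2, -4], [0, -4, -2]].
Leading principal minors: -4, -44, 152.
Neither pattern holds ⇒ H is indefinite ⇒ neither convex nor concave.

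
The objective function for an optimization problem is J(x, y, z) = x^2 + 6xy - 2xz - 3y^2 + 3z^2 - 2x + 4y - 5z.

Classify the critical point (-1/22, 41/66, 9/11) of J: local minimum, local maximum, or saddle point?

saddle point

The Hessian is constant: H = [[2, 6, -2], [6, -6, 0], [-2, 0, 6]].
Leading principal minors: Δ₁ = 2, Δ₂ = -48, Δ₃ = -264.
The minors fit neither the all-positive nor the alternating-sign pattern, so H is indefinite: a saddle point.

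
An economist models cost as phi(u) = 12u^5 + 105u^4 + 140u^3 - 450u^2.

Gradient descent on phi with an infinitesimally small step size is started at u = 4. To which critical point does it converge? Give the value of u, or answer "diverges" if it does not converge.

phi'(u) = 60u(u - 1)(u + 3)(u + 5), so phi'(4) = 45360.
Gradient descent moves in the -phi' direction, i.e. u is decreasing.
The nearest critical point in that direction is u = 1, where phi'' = 1440 > 0 (a local minimum). The iterate converges there.

1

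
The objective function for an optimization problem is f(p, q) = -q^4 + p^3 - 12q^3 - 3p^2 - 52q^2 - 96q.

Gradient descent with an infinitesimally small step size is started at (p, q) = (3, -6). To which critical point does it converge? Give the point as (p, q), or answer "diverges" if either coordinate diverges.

diverges

f is separable, so gradient descent decouples: p follows -∂f/∂p, q follows -∂f/∂q.
∂f/∂p = 3p(p - 2); at p=3 this is 9, so p decreases.
∂f/∂q = -4(q + 2)(q + 3)(q + 4); at q=-6 this is 96, so q decreases.
The q-coordinate has no critical point in that direction and runs off to infinity.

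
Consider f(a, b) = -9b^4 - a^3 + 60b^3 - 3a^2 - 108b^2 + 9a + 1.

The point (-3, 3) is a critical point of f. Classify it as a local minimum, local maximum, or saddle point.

The mixed partial ∂²f/∂a∂b is 0, so the Hessian at any point is diag(f_aa, f_bb) = diag(-6(a + 1), 36(-3b^2 + 10b - 6)).
At (-3, 3): H = diag(12, -108).
The eigenvalues have opposite signs, so H is indefinite: a saddle point.

saddle point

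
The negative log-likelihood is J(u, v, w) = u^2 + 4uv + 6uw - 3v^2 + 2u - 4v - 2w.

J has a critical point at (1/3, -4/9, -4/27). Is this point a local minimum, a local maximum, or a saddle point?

The Hessian is constant: H = [[2, 4, 6], [4, -6, 0], [6, 0, 0]].
Leading principal minors: Δ₁ = 2, Δ₂ = -28, Δ₃ = 216.
The minors fit neither the all-positive nor the alternating-sign pattern, so H is indefinite: a saddle point.

saddle point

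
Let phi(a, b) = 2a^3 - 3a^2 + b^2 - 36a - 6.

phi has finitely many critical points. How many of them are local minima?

1

phi separates as a function of a plus a function of b, so ∇phi=0 decouples.
∂phi/∂a = 6(a - 3)(a + 2) = 0 at a ∈ {-2, 3}; ∂phi/∂b = 2b = 0 at b ∈ {0}.
The Hessian is diagonal: diag(phi_aa, phi_bb). Second derivatives: phi_aa(-2)=-30, phi_aa(3)=30; phi_bb(0)=2.
Local minima occur where both diagonal entries positive: (3, 0). Count: 1.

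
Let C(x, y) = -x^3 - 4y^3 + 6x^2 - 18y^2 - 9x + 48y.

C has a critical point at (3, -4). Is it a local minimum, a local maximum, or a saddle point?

saddle point

The mixed partial ∂²C/∂x∂y is 0, so the Hessian at any point is diag(C_xx, C_yy) = diag(6(-x + 2), -12(2y + 3)).
At (3, -4): H = diag(-6, 60).
The eigenvalues have opposite signs, so H is indefinite: a saddle point.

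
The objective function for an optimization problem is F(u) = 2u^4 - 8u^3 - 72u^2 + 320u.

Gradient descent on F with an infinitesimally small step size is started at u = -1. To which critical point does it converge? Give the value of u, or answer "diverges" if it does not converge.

F'(u) = 8(u - 5)(u - 2)(u + 4), so F'(-1) = 432.
Gradient descent moves in the -F' direction, i.e. u is decreasing.
The nearest critical point in that direction is u = -4, where F'' = 432 > 0 (a local minimum). The iterate converges there.

-4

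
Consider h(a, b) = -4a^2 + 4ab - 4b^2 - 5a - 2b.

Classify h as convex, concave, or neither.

h is quadratic, so its Hessian is the constant matrix H = [[-8, 4], [4, -8]].
det(H) = 48, tr(H) = -16.
det(H) > 0 and tr(H) < 0, so H is negative definite everywhere: concave.

concave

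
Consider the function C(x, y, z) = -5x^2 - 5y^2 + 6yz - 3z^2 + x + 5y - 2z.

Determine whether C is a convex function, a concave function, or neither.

concave

C is quadratic, so its Hessian is the constant matrix H = [[-10, 0, 0], [0, -10, 6], [0, 6, -6]].
Leading principal minors: -10, 100, -240.
Signs alternate −, +, − ⇒ H ≺ 0 ⇒ concave.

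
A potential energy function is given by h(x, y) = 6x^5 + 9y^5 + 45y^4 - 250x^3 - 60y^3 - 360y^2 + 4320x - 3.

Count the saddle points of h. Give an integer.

h separates as a function of x plus a function of y, so ∇h=0 decouples.
∂h/∂x = 30(x - 4)(x - 3)(x + 3)(x + 4) = 0 at x ∈ {-4, -3, 3, 4}; ∂h/∂y = 45y(y - 2)(y + 2)(y + 4) = 0 at y ∈ {-4, -2, 0, 2}.
The Hessian is diagonal: diag(h_xx, h_yy). Second derivatives: h_xx(-4)=-1680, h_xx(-3)=1260, h_xx(3)=-1260, h_xx(4)=1680; h_yy(-4)=-2160, h_yy(-2)=720, h_yy(0)=-720, h_yy(2)=2160.
Saddle points occur where the two diagonal entries have opposite signs: (-4, -2), (-4, 2), (-3, -4), (-3, 0), (3, -2), (3, 2), (4, -4), (4, 0). Count: 8.

8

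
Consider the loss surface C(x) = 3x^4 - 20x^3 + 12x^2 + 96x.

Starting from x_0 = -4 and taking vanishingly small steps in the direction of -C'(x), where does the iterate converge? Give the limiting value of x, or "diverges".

-1

C'(x) = 12(x - 4)(x - 2)(x + 1), so C'(-4) = -1728.
Gradient descent moves in the -C' direction, i.e. x is increasing.
The nearest critical point in that direction is x = -1, where C'' = 180 > 0 (a local minimum). The iterate converges there.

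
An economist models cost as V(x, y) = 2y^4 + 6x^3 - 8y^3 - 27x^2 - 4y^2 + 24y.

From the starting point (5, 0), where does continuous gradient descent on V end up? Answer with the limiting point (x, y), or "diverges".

V is separable, so gradient descent decouples: x follows -∂V/∂x, y follows -∂V/∂y.
∂V/∂x = 18x(x - 3); at x=5 this is 180, so x decreases.
∂V/∂y = 8(y - 3)(y - 1)(y + 1); at y=0 this is 24, so y decreases.
x converges to its nearest critical value 3 (a local min of the x-part); y converges to -1. The iterate converges to (3, -1).

(3, -1)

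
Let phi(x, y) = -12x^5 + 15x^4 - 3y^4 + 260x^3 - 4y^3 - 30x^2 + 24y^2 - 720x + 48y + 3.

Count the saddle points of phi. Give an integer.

6

phi separates as a function of x plus a function of y, so ∇phi=0 decouples.
∂phi/∂x = -60(x - 4)(x - 1)(x + 1)(x + 3) = 0 at x ∈ {-3, -1, 1, 4}; ∂phi/∂y = -12(y - 2)(y + 1)(y + 2) = 0 at y ∈ {-2, -1, 2}.
The Hessian is diagonal: diag(phi_xx, phi_yy). Second derivatives: phi_xx(-3)=3360, phi_xx(-1)=-1200, phi_xx(1)=1440, phi_xx(4)=-6300; phi_yy(-2)=-48, phi_yy(-1)=36, phi_yy(2)=-144.
Saddle points occur where the two diagonal entries have opposite signs: (-3, -2), (-3, 2), (-1, -1), (1, -2), (1, 2), (4, -1). Count: 6.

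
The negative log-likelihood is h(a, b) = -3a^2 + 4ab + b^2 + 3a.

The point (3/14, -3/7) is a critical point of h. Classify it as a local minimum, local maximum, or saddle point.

saddle point

The Hessian of h is constant: H = [[-6, 4], [4, 2]].
det(H) = (-6)·2 − 4² = -28.
Since det(H) < 0, H is indefinite and the critical point is a saddle point.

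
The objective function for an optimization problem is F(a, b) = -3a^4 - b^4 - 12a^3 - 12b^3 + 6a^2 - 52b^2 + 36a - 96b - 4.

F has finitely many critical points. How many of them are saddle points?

F separates as a function of a plus a function of b, so ∇F=0 decouples.
∂F/∂a = -12(a - 1)(a + 1)(a + 3) = 0 at a ∈ {-3, -1, 1}; ∂F/∂b = -4(b + 2)(b + 3)(b + 4) = 0 at b ∈ {-4, -3, -2}.
The Hessian is diagonal: diag(F_aa, F_bb). Second derivatives: F_aa(-3)=-96, F_aa(-1)=48, F_aa(1)=-96; F_bb(-4)=-8, F_bb(-3)=4, F_bb(-2)=-8.
Saddle points occur where the two diagonal entries have opposite signs: (-3, -3), (-1, -4), (-1, -2), (1, -3). Count: 4.

4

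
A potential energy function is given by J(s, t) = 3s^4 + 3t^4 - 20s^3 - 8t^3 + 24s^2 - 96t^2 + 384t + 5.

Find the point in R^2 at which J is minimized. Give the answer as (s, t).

(4, -4)

J(s,t) separates as P(s) + Q(t) + 5, so its minimum is min P + min Q + 5.
P'(s) = 12s(s - 4)(s - 1) vanishes at s ∈ {0, 1, 4}; Q'(t) = 12(t - 4)(t - 2)(t + 4) vanishes at t ∈ {-4, 2, 4}.
Local minima of P (where P''>0): P(0)=0, P(4)=-128. Local minima of Q: Q(-4)=-1792, Q(4)=256.
So the global minimum of J is P(4) + Q(-4) + 5 = -128 − 1792 + 5 = -1915, attained at (4, -4).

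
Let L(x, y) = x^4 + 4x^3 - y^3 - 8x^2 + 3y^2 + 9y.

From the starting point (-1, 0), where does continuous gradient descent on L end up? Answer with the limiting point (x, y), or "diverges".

L is separable, so gradient descent decouples: x follows -∂L/∂x, y follows -∂L/∂y.
∂L/∂x = 4x(x - 1)(x + 4); at x=-1 this is 24, so x decreases.
∂L/∂y = -3(y - 3)(y + 1); at y=0 this is 9, so y decreases.
x converges to its nearest critical value -4 (a local min of the x-part); y converges to -1. The iterate converges to (-4, -1).

(-4, -1)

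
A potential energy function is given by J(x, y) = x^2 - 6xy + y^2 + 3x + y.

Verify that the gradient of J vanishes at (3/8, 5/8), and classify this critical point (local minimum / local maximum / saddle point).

saddle point

∇J = (2x - 6y + 3, -6x + 2y + 1); substituting (3/8, 5/8) gives ∇J = (0, 0), so (3/8, 5/8) is indeed a critical point.
The Hessian of J is constant: H = [[2, -6], [-6, 2]].
det(H) = 2·2 − (-6)² = -32.
Since det(H) < 0, H is indefinite and the critical point is a saddle point.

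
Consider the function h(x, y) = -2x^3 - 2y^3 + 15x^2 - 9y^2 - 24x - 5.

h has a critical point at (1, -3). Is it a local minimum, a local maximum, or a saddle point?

local minimum

The mixed partial ∂²h/∂x∂y is 0, so the Hessian at any point is diag(h_xx, h_yy) = diag(6(-2x + 5), -6(2y + 3)).
At (1, -3): H = diag(18, 18).
Both eigenvalues are positive, so H is positive definite: a local minimum.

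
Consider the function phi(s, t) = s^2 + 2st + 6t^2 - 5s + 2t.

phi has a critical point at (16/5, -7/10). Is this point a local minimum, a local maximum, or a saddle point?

The Hessian of phi is constant: H = [[2, 2], [2, 12]].
det(H) = 2·12 − 2² = 20.
det(H) > 0 and tr(H) = 14 > 0, so H is positive definite and the point is a local minimum.

local minimum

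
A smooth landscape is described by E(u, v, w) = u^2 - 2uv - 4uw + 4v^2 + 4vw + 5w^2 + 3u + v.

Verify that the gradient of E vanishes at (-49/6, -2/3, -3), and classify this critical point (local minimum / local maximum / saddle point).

local minimum

∇E = (2u - 2v - 4w + 3, -2u + 8v + 4w + 1, -4u + 4v + 10w); substituting (-49/6, -2/3, -3) gives ∇E = (0, 0, 0), so (-49/6, -2/3, -3) is indeed a critical point.
The Hessian is constant: H = [[2, -2, -4], [-2, 8, 4], [-4, 4, 10]].
Leading principal minors: Δ₁ = 2, Δ₂ = 12, Δ₃ = 24.
All leading minors are positive, so H is positive definite: a local minimum.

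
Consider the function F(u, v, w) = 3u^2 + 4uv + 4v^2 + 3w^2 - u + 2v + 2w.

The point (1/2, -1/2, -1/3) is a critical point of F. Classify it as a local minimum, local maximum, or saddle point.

The Hessian is constant: H = [[6, 4, 0], [4, 8, 0], [0, 0, 6]].
Leading principal minors: Δ₁ = 6, Δ₂ = 32, Δ₃ = 192.
All leading minors are positive, so H is positive definite: a local minimum.

local minimum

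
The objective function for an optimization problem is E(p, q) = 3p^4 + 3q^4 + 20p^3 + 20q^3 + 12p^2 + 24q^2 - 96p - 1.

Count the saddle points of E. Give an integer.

E separates as a function of p plus a function of q, so ∇E=0 decouples.
∂E/∂p = 12(p - 1)(p + 2)(p + 4) = 0 at p ∈ {-4, -2, 1}; ∂E/∂q = 12q(q + 1)(q + 4) = 0 at q ∈ {-4, -1, 0}.
The Hessian is diagonal: diag(E_pp, E_qq). Second derivatives: E_pp(-4)=120, E_pp(-2)=-72, E_pp(1)=180; E_qq(-4)=144, E_qq(-1)=-36, E_qq(0)=48.
Saddle points occur where the two diagonal entries have opposite signs: (-4, -1), (-2, -4), (-2, 0), (1, -1). Count: 4.

4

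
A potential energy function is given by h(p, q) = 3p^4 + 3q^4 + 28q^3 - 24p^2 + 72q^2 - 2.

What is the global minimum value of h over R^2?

h(p,q) separates as A(p) + B(q) − 2, so its minimum is min A + min B − 2.
A'(p) = 12p(p - 2)(p + 2) vanishes at p ∈ {-2, 0, 2}; B'(q) = 12q(q + 3)(q + 4) vanishes at q ∈ {-4, -3, 0}.
Local minima of A (where A''>0): A(-2)=-48, A(2)=-48. Local minima of B: B(-4)=128, B(0)=0.
So the global minimum of h is A(-2) + B(0) − 2 = -48 + 0 − 2 = -50, attained at (-2, 0).

-50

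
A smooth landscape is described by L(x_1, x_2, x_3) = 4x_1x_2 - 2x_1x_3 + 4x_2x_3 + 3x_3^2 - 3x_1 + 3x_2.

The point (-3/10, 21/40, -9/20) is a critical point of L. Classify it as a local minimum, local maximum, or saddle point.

The Hessian is constant: H = [[0, 4, -2], [4, 0, 4], [-2, 4, 6]].
Leading principal minors: Δ₁ = 0, Δ₂ = -16, Δ₃ = -160.
The minors fit neither the all-positive nor the alternating-sign pattern, so H is indefinite: a saddle point.

saddle point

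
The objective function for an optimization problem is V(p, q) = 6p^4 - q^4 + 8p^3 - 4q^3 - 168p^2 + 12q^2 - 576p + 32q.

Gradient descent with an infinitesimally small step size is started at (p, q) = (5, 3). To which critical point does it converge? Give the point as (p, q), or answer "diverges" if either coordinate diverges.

V is separable, so gradient descent decouples: p follows -∂V/∂p, q follows -∂V/∂q.
∂V/∂p = 24(p - 4)(p + 2)(p + 3); at p=5 this is 1344, so p decreases.
∂V/∂q = -4(q - 2)(q + 1)(q + 4); at q=3 this is -112, so q increases.
The q-coordinate has no critical point in that direction and runs off to infinity.

diverges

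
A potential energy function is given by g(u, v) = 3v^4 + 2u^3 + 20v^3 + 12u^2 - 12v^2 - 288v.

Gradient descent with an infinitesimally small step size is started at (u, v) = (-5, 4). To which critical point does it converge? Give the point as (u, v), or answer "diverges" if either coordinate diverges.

g is separable, so gradient descent decouples: u follows -∂g/∂u, v follows -∂g/∂v.
∂g/∂u = 6u(u + 4); at u=-5 this is 30, so u decreases.
∂g/∂v = 12(v - 2)(v + 3)(v + 4); at v=4 this is 1344, so v decreases.
The u-coordinate has no critical point in that direction and runs off to infinity.

diverges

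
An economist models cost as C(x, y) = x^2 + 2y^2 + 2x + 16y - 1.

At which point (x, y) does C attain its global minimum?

C(x,y) separates as P(x) + Q(y) − 1, so its minimum is min P + min Q − 1.
P'(x) = 2x + 2 vanishes at x ∈ {-1}; Q'(y) = 4y + 16 vanishes at y ∈ {-4}.
Local minima of P (where P''>0): P(-1)=-1. Local minima of Q: Q(-4)=-32.
So the global minimum of C is P(-1) + Q(-4) − 1 = -1 − 32 − 1 = -34, attained at (-1, -4).

(-1, -4)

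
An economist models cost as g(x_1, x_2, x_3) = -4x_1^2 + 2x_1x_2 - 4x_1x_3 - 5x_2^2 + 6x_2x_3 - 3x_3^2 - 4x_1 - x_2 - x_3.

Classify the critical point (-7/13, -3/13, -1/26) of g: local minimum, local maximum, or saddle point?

local maximum

The Hessian is constant: H = [[-8, 2, -4], [2, -10, 6], [-4, 6, -6]].
Leading principal minors: Δ₁ = -8, Δ₂ = 76, Δ₃ = -104.
The minors alternate sign starting negative (−, +, −), so H is negative definite: a local maximum.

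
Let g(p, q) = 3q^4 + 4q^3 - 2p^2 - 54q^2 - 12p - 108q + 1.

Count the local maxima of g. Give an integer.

1

g separates as a function of p plus a function of q, so ∇g=0 decouples.
∂g/∂p = -4(p + 3) = 0 at p ∈ {-3}; ∂g/∂q = 12(q - 3)(q + 1)(q + 3) = 0 at q ∈ {-3, -1, 3}.
The Hessian is diagonal: diag(g_pp, g_qq). Second derivatives: g_pp(-3)=-4; g_qq(-3)=144, g_qq(-1)=-96, g_qq(3)=288.
Local maxima occur where both diagonal entries negative: (-3, -1). Count: 1.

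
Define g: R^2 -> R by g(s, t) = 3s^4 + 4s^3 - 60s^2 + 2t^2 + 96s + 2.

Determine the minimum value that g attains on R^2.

g(s,t) separates as P(s) + Q(t) + 2, so its minimum is min P + min Q + 2.
P'(s) = 12(s - 2)(s - 1)(s + 4) vanishes at s ∈ {-4, 1, 2}; Q'(t) = 4t vanishes at t ∈ {0}.
Local minima of P (where P''>0): P(-4)=-832, P(2)=32. Local minima of Q: Q(0)=0.
So the global minimum of g is P(-4) + Q(0) + 2 = -832 + 0 + 2 = -830, attained at (-4, 0).

-830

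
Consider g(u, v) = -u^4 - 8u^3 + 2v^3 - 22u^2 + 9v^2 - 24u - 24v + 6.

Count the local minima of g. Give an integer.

1

g separates as a function of u plus a function of v, so ∇g=0 decouples.
∂g/∂u = -4(u + 1)(u + 2)(u + 3) = 0 at u ∈ {-3, -2, -1}; ∂g/∂v = 6(v - 1)(v + 4) = 0 at v ∈ {-4, 1}.
The Hessian is diagonal: diag(g_uu, g_vv). Second derivatives: g_uu(-3)=-8, g_uu(-2)=4, g_uu(-1)=-8; g_vv(-4)=-30, g_vv(1)=30.
Local minima occur where both diagonal entries positive: (-2, 1). Count: 1.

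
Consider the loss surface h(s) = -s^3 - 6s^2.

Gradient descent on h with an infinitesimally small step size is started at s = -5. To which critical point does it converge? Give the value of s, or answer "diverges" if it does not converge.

h'(s) = -3s(s + 4), so h'(-5) = -15.
Gradient descent moves in the -h' direction, i.e. s is increasing.
The nearest critical point in that direction is s = -4, where h'' = 12 > 0 (a local minimum). The iterate converges there.

-4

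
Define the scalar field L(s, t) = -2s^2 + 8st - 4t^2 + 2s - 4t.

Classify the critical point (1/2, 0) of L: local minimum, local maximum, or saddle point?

saddle point

The Hessian of L is constant: H = [[-4, 8], [8, -8]].
det(H) = (-4)·(-8) − 8² = -32.
Since det(H) < 0, H is indefinite and the critical point is a saddle point.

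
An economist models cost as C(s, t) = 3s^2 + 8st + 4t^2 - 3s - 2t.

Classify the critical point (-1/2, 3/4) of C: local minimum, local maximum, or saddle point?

The Hessian of C is constant: H = [[6, 8], [8, 8]].
det(H) = 6·8 − 8² = -16.
Since det(H) < 0, H is indefinite and the critical point is a saddle point.

saddle point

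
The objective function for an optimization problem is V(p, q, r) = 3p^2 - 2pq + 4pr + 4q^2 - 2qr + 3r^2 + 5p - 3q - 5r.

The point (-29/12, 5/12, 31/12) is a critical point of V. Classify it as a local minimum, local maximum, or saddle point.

local minimum

The Hessian is constant: H = [[6, -2, 4], [-2, 8, -2], [4, -2, 6]].
Leading principal minors: Δ₁ = 6, Δ₂ = 44, Δ₃ = 144.
All leading minors are positive, so H is positive definite: a local minimum.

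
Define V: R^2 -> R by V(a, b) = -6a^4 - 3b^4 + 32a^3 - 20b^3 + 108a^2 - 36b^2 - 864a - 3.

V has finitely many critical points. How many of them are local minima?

V separates as a function of a plus a function of b, so ∇V=0 decouples.
∂V/∂a = -24(a - 4)(a - 3)(a + 3) = 0 at a ∈ {-3, 3, 4}; ∂V/∂b = -12b(b + 2)(b + 3) = 0 at b ∈ {-3, -2, 0}.
The Hessian is diagonal: diag(V_aa, V_bb). Second derivatives: V_aa(-3)=-1008, V_aa(3)=144, V_aa(4)=-168; V_bb(-3)=-36, V_bb(-2)=24, V_bb(0)=-72.
Local minima occur where both diagonal entries positive: (3, -2). Count: 1.

1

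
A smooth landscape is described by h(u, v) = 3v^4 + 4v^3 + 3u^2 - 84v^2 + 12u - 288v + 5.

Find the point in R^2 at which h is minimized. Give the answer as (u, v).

h(u,v) separates as P(u) + Q(v) + 5, so its minimum is min P + min Q + 5.
P'(u) = 6u + 12 vanishes at u ∈ {-2}; Q'(v) = 12(v - 4)(v + 2)(v + 3) vanishes at v ∈ {-3, -2, 4}.
Local minima of P (where P''>0): P(-2)=-12. Local minima of Q: Q(-3)=243, Q(4)=-1472.
So the global minimum of h is P(-2) + Q(4) + 5 = -12 − 1472 + 5 = -1479, attained at (-2, 4).

(-2, 4)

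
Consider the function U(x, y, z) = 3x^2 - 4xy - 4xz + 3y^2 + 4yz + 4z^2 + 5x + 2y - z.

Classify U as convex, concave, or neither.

convex

U is quadratic, so its Hessian is the constant matrix H = [[6, -4, -4], [-4, 6, 4], [-4, 4, 8]].
Leading principal minors: 6, 20, 96.
All positive ⇒ H ≻ 0 ⇒ convex.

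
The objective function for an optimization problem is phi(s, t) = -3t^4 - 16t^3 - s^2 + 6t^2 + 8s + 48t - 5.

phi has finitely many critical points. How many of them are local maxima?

2

phi separates as a function of s plus a function of t, so ∇phi=0 decouples.
∂phi/∂s = -2(s - 4) = 0 at s ∈ {4}; ∂phi/∂t = -12(t - 1)(t + 1)(t + 4) = 0 at t ∈ {-4, -1, 1}.
The Hessian is diagonal: diag(phi_ss, phi_tt). Second derivatives: phi_ss(4)=-2; phi_tt(-4)=-180, phi_tt(-1)=72, phi_tt(1)=-120.
Local maxima occur where both diagonal entries negative: (4, -4), (4, 1). Count: 2.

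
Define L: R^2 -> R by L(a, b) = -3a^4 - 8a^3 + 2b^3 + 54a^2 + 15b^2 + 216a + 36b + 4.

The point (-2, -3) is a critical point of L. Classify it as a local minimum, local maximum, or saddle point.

saddle point

The mixed partial ∂²L/∂a∂b is 0, so the Hessian at any point is diag(L_aa, L_bb) = diag(12(-3a^2 - 4a + 9), 6(2b + 5)).
At (-2, -3): H = diag(60, -6).
The eigenvalues have opposite signs, so H is indefinite: a saddle point.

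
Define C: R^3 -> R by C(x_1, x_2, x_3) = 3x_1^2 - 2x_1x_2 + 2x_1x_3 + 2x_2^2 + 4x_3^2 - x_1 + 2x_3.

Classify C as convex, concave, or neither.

C is quadratic, so its Hessian is the constant matrix H = [[6, -2, 2], [-2, 4, 0], [2, 0, 8]].
Leading principal minors: 6, 20, 144.
All positive ⇒ H ≻ 0 ⇒ convex.

convex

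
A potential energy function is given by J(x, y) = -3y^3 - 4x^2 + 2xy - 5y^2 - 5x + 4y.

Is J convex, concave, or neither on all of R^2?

neither

The term -3y^3 is cubic, so the Hessian is not constant.
∂²J/∂y² = -18y - 10, which takes both signs as y varies (negative for sufficiently large y). A diagonal entry of the Hessian changing sign means the Hessian is neither positive- nor negative-semidefinite on all of R^2.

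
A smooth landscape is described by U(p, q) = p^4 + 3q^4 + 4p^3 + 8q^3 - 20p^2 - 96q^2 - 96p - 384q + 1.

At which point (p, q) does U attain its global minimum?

(3, 4)

U(p,q) separates as A(p) + B(q) + 1, so its minimum is min A + min B + 1.
A'(p) = 4(p - 3)(p + 2)(p + 4) vanishes at p ∈ {-4, -2, 3}; B'(q) = 12(q - 4)(q + 2)(q + 4) vanishes at q ∈ {-4, -2, 4}.
Local minima of A (where A''>0): A(-4)=64, A(3)=-279. Local minima of B: B(-4)=256, B(4)=-1792.
So the global minimum of U is A(3) + B(4) + 1 = -279 − 1792 + 1 = -2070, attained at (3, 4).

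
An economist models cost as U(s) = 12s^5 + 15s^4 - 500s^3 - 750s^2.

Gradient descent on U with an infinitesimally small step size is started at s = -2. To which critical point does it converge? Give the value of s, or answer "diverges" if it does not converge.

U'(s) = 60s(s - 5)(s + 1)(s + 5), so U'(-2) = -2520.
Gradient descent moves in the -U' direction, i.e. s is increasing.
The nearest critical point in that direction is s = -1, where U'' = 1440 > 0 (a local minimum). The iterate converges there.

-1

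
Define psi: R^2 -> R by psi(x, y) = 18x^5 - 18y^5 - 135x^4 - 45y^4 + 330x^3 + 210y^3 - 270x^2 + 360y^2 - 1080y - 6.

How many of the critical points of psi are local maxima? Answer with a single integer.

4

psi separates as a function of x plus a function of y, so ∇psi=0 decouples.
∂psi/∂x = 90x(x - 3)(x - 2)(x - 1) = 0 at x ∈ {0, 1, 2, 3}; ∂psi/∂y = -90(y - 2)(y - 1)(y + 2)(y + 3) = 0 at y ∈ {-3, -2, 1, 2}.
The Hessian is diagonal: diag(psi_xx, psi_yy). Second derivatives: psi_xx(0)=-540, psi_xx(1)=180, psi_xx(2)=-180, psi_xx(3)=540; psi_yy(-3)=1800, psi_yy(-2)=-1080, psi_yy(1)=1080, psi_yy(2)=-1800.
Local maxima occur where both diagonal entries negative: (0, -2), (0, 2), (2, -2), (2, 2). Count: 4.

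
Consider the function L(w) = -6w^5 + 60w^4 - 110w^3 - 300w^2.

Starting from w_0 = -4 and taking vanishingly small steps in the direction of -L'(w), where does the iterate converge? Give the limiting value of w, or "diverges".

-1

L'(w) = -30w(w - 5)(w - 4)(w + 1), so L'(-4) = -25920.
Gradient descent moves in the -L' direction, i.e. w is increasing.
The nearest critical point in that direction is w = -1, where L'' = 900 > 0 (a local minimum). The iterate converges there.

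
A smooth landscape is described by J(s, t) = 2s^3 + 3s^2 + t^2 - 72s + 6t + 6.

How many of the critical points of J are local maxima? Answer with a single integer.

0

J separates as a function of s plus a function of t, so ∇J=0 decouples.
∂J/∂s = 6(s - 3)(s + 4) = 0 at s ∈ {-4, 3}; ∂J/∂t = 2(t + 3) = 0 at t ∈ {-3}.
The Hessian is diagonal: diag(J_ss, J_tt). Second derivatives: J_ss(-4)=-42, J_ss(3)=42; J_tt(-3)=2.
Local maxima occur where both diagonal entries negative: none. Count: 0.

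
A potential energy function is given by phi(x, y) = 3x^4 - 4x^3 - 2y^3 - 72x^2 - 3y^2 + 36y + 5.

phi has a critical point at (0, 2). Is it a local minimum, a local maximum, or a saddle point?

The mixed partial ∂²phi/∂x∂y is 0, so the Hessian at any point is diag(phi_xx, phi_yy) = diag(12(3x^2 - 2x - 12), -6(2y + 1)).
At (0, 2): H = diag(-144, -30).
Both eigenvalues are negative, so H is negative definite: a local maximum.

local maximum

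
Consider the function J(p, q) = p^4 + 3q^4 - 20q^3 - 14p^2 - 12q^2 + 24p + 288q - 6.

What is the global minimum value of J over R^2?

J(p,q) separates as A(p) + B(q) − 6, so its minimum is min A + min B − 6.
A'(p) = 4(p - 2)(p - 1)(p + 3) vanishes at p ∈ {-3, 1, 2}; B'(q) = 12(q - 4)(q - 3)(q + 2) vanishes at q ∈ {-2, 3, 4}.
Local minima of A (where A''>0): A(-3)=-117, A(2)=8. Local minima of B: B(-2)=-416, B(4)=448.
So the global minimum of J is A(-3) + B(-2) − 6 = -117 − 416 − 6 = -539, attained at (-3, -2).

-539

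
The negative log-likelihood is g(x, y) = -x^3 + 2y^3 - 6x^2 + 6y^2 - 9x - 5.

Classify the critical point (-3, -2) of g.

saddle point

The mixed partial ∂²g/∂x∂y is 0, so the Hessian at any point is diag(g_xx, g_yy) = diag(-6(x + 2), 12(y + 1)).
At (-3, -2): H = diag(6, -12).
The eigenvalues have opposite signs, so H is indefinite: a saddle point.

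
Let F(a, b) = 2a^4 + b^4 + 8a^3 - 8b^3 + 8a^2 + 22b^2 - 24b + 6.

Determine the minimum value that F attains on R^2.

F(a,b) separates as P(a) + Q(b) + 6, so its minimum is min P + min Q + 6.
P'(a) = 8a(a + 1)(a + 2) vanishes at a ∈ {-2, -1, 0}; Q'(b) = 4(b - 3)(b - 2)(b - 1) vanishes at b ∈ {1, 2, 3}.
Local minima of P (where P''>0): P(-2)=0, P(0)=0. Local minima of Q: Q(1)=-9, Q(3)=-9.
So the global minimum of F is P(-2) + Q(1) + 6 = 0 − 9 + 6 = -3, attained at (-2, 1).

-3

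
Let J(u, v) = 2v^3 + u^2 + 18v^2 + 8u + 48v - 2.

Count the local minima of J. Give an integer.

J separates as a function of u plus a function of v, so ∇J=0 decouples.
∂J/∂u = 2(u + 4) = 0 at u ∈ {-4}; ∂J/∂v = 6(v + 2)(v + 4) = 0 at v ∈ {-4, -2}.
The Hessian is diagonal: diag(J_uu, J_vv). Second derivatives: J_uu(-4)=2; J_vv(-4)=-12, J_vv(-2)=12.
Local minima occur where both diagonal entries positive: (-4, -2). Count: 1.

1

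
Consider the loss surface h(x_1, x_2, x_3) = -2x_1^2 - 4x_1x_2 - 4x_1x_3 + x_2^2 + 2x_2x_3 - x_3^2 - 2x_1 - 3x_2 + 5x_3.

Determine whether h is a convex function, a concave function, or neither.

h is quadratic, so its Hessian is the constant matrix H = [[-4, -4, -4], [-4, 2, 2], [-4, 2, -2]].
Leading principal minors: -4, -24, 96.
Neither pattern holds ⇒ H is indefinite ⇒ neither convex nor concave.

neither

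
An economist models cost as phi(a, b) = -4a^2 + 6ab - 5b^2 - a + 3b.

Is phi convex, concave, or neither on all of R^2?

concave

phi is quadratic, so its Hessian is the constant matrix H = [[-8, 6], [6, -10]].
det(H) = 44, tr(H) = -18.
det(H) > 0 and tr(H) < 0, so H is negative definite everywhere: concave.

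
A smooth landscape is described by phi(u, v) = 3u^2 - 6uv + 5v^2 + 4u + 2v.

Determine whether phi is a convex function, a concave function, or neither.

convex

phi is quadratic, so its Hessian is the constant matrix H = [[6, -6], [-6, 10]].
det(H) = 24, tr(H) = 16.
det(H) > 0 and tr(H) > 0, so H is positive definite everywhere: convex.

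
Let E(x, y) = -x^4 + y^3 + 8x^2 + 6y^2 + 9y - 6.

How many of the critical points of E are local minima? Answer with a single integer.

1

E separates as a function of x plus a function of y, so ∇E=0 decouples.
∂E/∂x = -4x(x - 2)(x + 2) = 0 at x ∈ {-2, 0, 2}; ∂E/∂y = 3(y + 1)(y + 3) = 0 at y ∈ {-3, -1}.
The Hessian is diagonal: diag(E_xx, E_yy). Second derivatives: E_xx(-2)=-32, E_xx(0)=16, E_xx(2)=-32; E_yy(-3)=-6, E_yy(-1)=6.
Local minima occur where both diagonal entries positive: (0, -1). Count: 1.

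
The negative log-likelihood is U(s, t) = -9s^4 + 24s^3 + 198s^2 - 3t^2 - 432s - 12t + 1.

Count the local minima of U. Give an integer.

U separates as a function of s plus a function of t, so ∇U=0 decouples.
∂U/∂s = -36(s - 4)(s - 1)(s + 3) = 0 at s ∈ {-3, 1, 4}; ∂U/∂t = -6(t + 2) = 0 at t ∈ {-2}.
The Hessian is diagonal: diag(U_ss, U_tt). Second derivatives: U_ss(-3)=-1008, U_ss(1)=432, U_ss(4)=-756; U_tt(-2)=-6.
Local minima occur where both diagonal entries positive: none. Count: 0.

0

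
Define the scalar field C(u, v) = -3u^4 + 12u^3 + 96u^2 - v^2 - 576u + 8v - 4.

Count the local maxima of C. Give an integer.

C separates as a function of u plus a function of v, so ∇C=0 decouples.
∂C/∂u = -12(u - 4)(u - 3)(u + 4) = 0 at u ∈ {-4, 3, 4}; ∂C/∂v = -2(v - 4) = 0 at v ∈ {4}.
The Hessian is diagonal: diag(C_uu, C_vv). Second derivatives: C_uu(-4)=-672, C_uu(3)=84, C_uu(4)=-96; C_vv(4)=-2.
Local maxima occur where both diagonal entries negative: (-4, 4), (4, 4). Count: 2.

2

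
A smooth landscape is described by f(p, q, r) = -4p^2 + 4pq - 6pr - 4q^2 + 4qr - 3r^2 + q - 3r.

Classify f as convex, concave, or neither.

concave

f is quadratic, so its Hessian is the constant matrix H = [[-8, 4, -6], [4, -8, 4], [-6, 4, -6]].
Leading principal minors: -8, 48, -64.
Signs alternate −, +, − ⇒ H ≺ 0 ⇒ concave.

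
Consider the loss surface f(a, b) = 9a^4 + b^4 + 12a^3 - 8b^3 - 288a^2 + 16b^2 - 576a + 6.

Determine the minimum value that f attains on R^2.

-3834

f(a,b) separates as P(a) + Q(b) + 6, so its minimum is min P + min Q + 6.
P'(a) = 36(a - 4)(a + 1)(a + 4) vanishes at a ∈ {-4, -1, 4}; Q'(b) = 4b(b - 4)(b - 2) vanishes at b ∈ {0, 2, 4}.
Local minima of P (where P''>0): P(-4)=-768, P(4)=-3840. Local minima of Q: Q(0)=0, Q(4)=0.
So the global minimum of f is P(4) + Q(0) + 6 = -3840 + 0 + 6 = -3834, attained at (4, 0).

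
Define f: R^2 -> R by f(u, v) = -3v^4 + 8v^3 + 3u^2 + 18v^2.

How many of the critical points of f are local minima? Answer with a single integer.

1

f separates as a function of u plus a function of v, so ∇f=0 decouples.
∂f/∂u = 6u = 0 at u ∈ {0}; ∂f/∂v = -12v(v - 3)(v + 1) = 0 at v ∈ {-1, 0, 3}.
The Hessian is diagonal: diag(f_uu, f_vv). Second derivatives: f_uu(0)=6; f_vv(-1)=-48, f_vv(0)=36, f_vv(3)=-144.
Local minima occur where both diagonal entries positive: (0, 0). Count: 1.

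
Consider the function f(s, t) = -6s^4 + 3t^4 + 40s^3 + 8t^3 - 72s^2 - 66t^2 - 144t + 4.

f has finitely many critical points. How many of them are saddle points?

f separates as a function of s plus a function of t, so ∇f=0 decouples.
∂f/∂s = -24s(s - 3)(s - 2) = 0 at s ∈ {0, 2, 3}; ∂f/∂t = 12(t - 3)(t + 1)(t + 4) = 0 at t ∈ {-4, -1, 3}.
The Hessian is diagonal: diag(f_ss, f_tt). Second derivatives: f_ss(0)=-144, f_ss(2)=48, f_ss(3)=-72; f_tt(-4)=252, f_tt(-1)=-144, f_tt(3)=336.
Saddle points occur where the two diagonal entries have opposite signs: (0, -4), (0, 3), (2, -1), (3, -4), (3, 3). Count: 5.

5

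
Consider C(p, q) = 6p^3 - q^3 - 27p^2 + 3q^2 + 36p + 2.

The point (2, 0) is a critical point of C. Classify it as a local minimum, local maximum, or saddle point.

local minimum

The mixed partial ∂²C/∂p∂q is 0, so the Hessian at any point is diag(C_pp, C_qq) = diag(18(2p - 3), 6(-q + 1)).
At (2, 0): H = diag(18, 6).
Both eigenvalues are positive, so H is positive definite: a local minimum.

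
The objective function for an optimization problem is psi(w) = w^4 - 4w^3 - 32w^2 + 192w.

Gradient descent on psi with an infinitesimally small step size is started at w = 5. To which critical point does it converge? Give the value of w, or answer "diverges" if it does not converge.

psi'(w) = 4(w - 4)(w - 3)(w + 4), so psi'(5) = 72.
Gradient descent moves in the -psi' direction, i.e. w is decreasing.
The nearest critical point in that direction is w = 4, where psi'' = 32 > 0 (a local minimum). The iterate converges there.

4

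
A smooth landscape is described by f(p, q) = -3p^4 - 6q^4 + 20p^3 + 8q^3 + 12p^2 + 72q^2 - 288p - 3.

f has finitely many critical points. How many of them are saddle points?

f separates as a function of p plus a function of q, so ∇f=0 decouples.
∂f/∂p = -12(p - 4)(p - 3)(p + 2) = 0 at p ∈ {-2, 3, 4}; ∂f/∂q = -24q(q - 3)(q + 2) = 0 at q ∈ {-2, 0, 3}.
The Hessian is diagonal: diag(f_pp, f_qq). Second derivatives: f_pp(-2)=-360, f_pp(3)=60, f_pp(4)=-72; f_qq(-2)=-240, f_qq(0)=144, f_qq(3)=-360.
Saddle points occur where the two diagonal entries have opposite signs: (-2, 0), (3, -2), (3, 3), (4, 0). Count: 4.

4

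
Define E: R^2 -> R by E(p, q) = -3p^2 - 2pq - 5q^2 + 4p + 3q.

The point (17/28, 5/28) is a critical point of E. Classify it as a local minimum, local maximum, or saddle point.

The Hessian of E is constant: H = [[-6, -2], [-2, -10]].
det(H) = (-6)·(-10) − (-2)² = 56.
det(H) > 0 and tr(H) = -16 < 0, so H is negative definite and the point is a local maximum.

local maximum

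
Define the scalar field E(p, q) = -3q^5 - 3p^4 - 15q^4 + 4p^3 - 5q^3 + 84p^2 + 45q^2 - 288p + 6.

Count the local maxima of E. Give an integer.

4

E separates as a function of p plus a function of q, so ∇E=0 decouples.
∂E/∂p = -12(p - 3)(p - 2)(p + 4) = 0 at p ∈ {-4, 2, 3}; ∂E/∂q = -15q(q - 1)(q + 2)(q + 3) = 0 at q ∈ {-3, -2, 0, 1}.
The Hessian is diagonal: diag(E_pp, E_qq). Second derivatives: E_pp(-4)=-504, E_pp(2)=72, E_pp(3)=-84; E_qq(-3)=180, E_qq(-2)=-90, E_qq(0)=90, E_qq(1)=-180.
Local maxima occur where both diagonal entries negative: (-4, -2), (-4, 1), (3, -2), (3, 1). Count: 4.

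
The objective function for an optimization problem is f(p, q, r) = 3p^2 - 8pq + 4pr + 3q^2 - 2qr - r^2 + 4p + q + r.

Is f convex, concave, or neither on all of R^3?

neither

f is quadratic, so its Hessian is the constant matrix H = [[6, -8, 4], [-8, 6, -2], [4, -2, -2]].
Leading principal minors: 6, -28, 64.
Neither pattern holds ⇒ H is indefinite ⇒ neither convex nor concave.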